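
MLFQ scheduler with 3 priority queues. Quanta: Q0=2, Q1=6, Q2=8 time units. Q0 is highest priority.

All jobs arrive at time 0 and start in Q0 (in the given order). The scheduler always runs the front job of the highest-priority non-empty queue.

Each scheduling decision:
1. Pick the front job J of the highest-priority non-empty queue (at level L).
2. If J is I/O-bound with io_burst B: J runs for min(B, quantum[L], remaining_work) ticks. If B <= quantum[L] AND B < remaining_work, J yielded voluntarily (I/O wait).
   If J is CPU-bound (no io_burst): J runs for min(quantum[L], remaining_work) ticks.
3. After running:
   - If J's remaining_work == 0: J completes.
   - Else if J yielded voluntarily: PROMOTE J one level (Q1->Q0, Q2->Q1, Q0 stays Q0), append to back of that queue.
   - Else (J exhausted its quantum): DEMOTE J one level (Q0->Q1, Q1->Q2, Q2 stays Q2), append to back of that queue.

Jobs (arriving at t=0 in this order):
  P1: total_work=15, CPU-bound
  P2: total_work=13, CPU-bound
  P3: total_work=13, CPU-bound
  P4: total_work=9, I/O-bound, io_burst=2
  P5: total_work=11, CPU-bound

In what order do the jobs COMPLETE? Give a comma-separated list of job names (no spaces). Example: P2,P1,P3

Answer: P4,P1,P2,P3,P5

Derivation:
t=0-2: P1@Q0 runs 2, rem=13, quantum used, demote→Q1. Q0=[P2,P3,P4,P5] Q1=[P1] Q2=[]
t=2-4: P2@Q0 runs 2, rem=11, quantum used, demote→Q1. Q0=[P3,P4,P5] Q1=[P1,P2] Q2=[]
t=4-6: P3@Q0 runs 2, rem=11, quantum used, demote→Q1. Q0=[P4,P5] Q1=[P1,P2,P3] Q2=[]
t=6-8: P4@Q0 runs 2, rem=7, I/O yield, promote→Q0. Q0=[P5,P4] Q1=[P1,P2,P3] Q2=[]
t=8-10: P5@Q0 runs 2, rem=9, quantum used, demote→Q1. Q0=[P4] Q1=[P1,P2,P3,P5] Q2=[]
t=10-12: P4@Q0 runs 2, rem=5, I/O yield, promote→Q0. Q0=[P4] Q1=[P1,P2,P3,P5] Q2=[]
t=12-14: P4@Q0 runs 2, rem=3, I/O yield, promote→Q0. Q0=[P4] Q1=[P1,P2,P3,P5] Q2=[]
t=14-16: P4@Q0 runs 2, rem=1, I/O yield, promote→Q0. Q0=[P4] Q1=[P1,P2,P3,P5] Q2=[]
t=16-17: P4@Q0 runs 1, rem=0, completes. Q0=[] Q1=[P1,P2,P3,P5] Q2=[]
t=17-23: P1@Q1 runs 6, rem=7, quantum used, demote→Q2. Q0=[] Q1=[P2,P3,P5] Q2=[P1]
t=23-29: P2@Q1 runs 6, rem=5, quantum used, demote→Q2. Q0=[] Q1=[P3,P5] Q2=[P1,P2]
t=29-35: P3@Q1 runs 6, rem=5, quantum used, demote→Q2. Q0=[] Q1=[P5] Q2=[P1,P2,P3]
t=35-41: P5@Q1 runs 6, rem=3, quantum used, demote→Q2. Q0=[] Q1=[] Q2=[P1,P2,P3,P5]
t=41-48: P1@Q2 runs 7, rem=0, completes. Q0=[] Q1=[] Q2=[P2,P3,P5]
t=48-53: P2@Q2 runs 5, rem=0, completes. Q0=[] Q1=[] Q2=[P3,P5]
t=53-58: P3@Q2 runs 5, rem=0, completes. Q0=[] Q1=[] Q2=[P5]
t=58-61: P5@Q2 runs 3, rem=0, completes. Q0=[] Q1=[] Q2=[]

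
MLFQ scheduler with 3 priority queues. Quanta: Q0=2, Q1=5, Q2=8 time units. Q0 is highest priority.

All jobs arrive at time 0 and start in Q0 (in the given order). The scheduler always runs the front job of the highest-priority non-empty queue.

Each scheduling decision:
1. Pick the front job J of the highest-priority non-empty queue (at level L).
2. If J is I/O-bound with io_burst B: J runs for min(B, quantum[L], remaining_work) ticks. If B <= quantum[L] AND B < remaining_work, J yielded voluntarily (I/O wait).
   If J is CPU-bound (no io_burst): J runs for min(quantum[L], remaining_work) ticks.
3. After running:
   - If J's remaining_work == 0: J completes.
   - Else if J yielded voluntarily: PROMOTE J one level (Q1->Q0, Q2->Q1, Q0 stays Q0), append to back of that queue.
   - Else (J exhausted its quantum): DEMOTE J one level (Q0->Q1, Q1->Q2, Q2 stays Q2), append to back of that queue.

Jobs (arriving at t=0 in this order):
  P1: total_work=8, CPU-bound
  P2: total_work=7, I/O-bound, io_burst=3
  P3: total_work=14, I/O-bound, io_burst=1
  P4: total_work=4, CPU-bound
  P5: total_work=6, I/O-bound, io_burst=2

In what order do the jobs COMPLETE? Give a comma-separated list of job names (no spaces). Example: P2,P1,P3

Answer: P5,P3,P2,P4,P1

Derivation:
t=0-2: P1@Q0 runs 2, rem=6, quantum used, demote→Q1. Q0=[P2,P3,P4,P5] Q1=[P1] Q2=[]
t=2-4: P2@Q0 runs 2, rem=5, quantum used, demote→Q1. Q0=[P3,P4,P5] Q1=[P1,P2] Q2=[]
t=4-5: P3@Q0 runs 1, rem=13, I/O yield, promote→Q0. Q0=[P4,P5,P3] Q1=[P1,P2] Q2=[]
t=5-7: P4@Q0 runs 2, rem=2, quantum used, demote→Q1. Q0=[P5,P3] Q1=[P1,P2,P4] Q2=[]
t=7-9: P5@Q0 runs 2, rem=4, I/O yield, promote→Q0. Q0=[P3,P5] Q1=[P1,P2,P4] Q2=[]
t=9-10: P3@Q0 runs 1, rem=12, I/O yield, promote→Q0. Q0=[P5,P3] Q1=[P1,P2,P4] Q2=[]
t=10-12: P5@Q0 runs 2, rem=2, I/O yield, promote→Q0. Q0=[P3,P5] Q1=[P1,P2,P4] Q2=[]
t=12-13: P3@Q0 runs 1, rem=11, I/O yield, promote→Q0. Q0=[P5,P3] Q1=[P1,P2,P4] Q2=[]
t=13-15: P5@Q0 runs 2, rem=0, completes. Q0=[P3] Q1=[P1,P2,P4] Q2=[]
t=15-16: P3@Q0 runs 1, rem=10, I/O yield, promote→Q0. Q0=[P3] Q1=[P1,P2,P4] Q2=[]
t=16-17: P3@Q0 runs 1, rem=9, I/O yield, promote→Q0. Q0=[P3] Q1=[P1,P2,P4] Q2=[]
t=17-18: P3@Q0 runs 1, rem=8, I/O yield, promote→Q0. Q0=[P3] Q1=[P1,P2,P4] Q2=[]
t=18-19: P3@Q0 runs 1, rem=7, I/O yield, promote→Q0. Q0=[P3] Q1=[P1,P2,P4] Q2=[]
t=19-20: P3@Q0 runs 1, rem=6, I/O yield, promote→Q0. Q0=[P3] Q1=[P1,P2,P4] Q2=[]
t=20-21: P3@Q0 runs 1, rem=5, I/O yield, promote→Q0. Q0=[P3] Q1=[P1,P2,P4] Q2=[]
t=21-22: P3@Q0 runs 1, rem=4, I/O yield, promote→Q0. Q0=[P3] Q1=[P1,P2,P4] Q2=[]
t=22-23: P3@Q0 runs 1, rem=3, I/O yield, promote→Q0. Q0=[P3] Q1=[P1,P2,P4] Q2=[]
t=23-24: P3@Q0 runs 1, rem=2, I/O yield, promote→Q0. Q0=[P3] Q1=[P1,P2,P4] Q2=[]
t=24-25: P3@Q0 runs 1, rem=1, I/O yield, promote→Q0. Q0=[P3] Q1=[P1,P2,P4] Q2=[]
t=25-26: P3@Q0 runs 1, rem=0, completes. Q0=[] Q1=[P1,P2,P4] Q2=[]
t=26-31: P1@Q1 runs 5, rem=1, quantum used, demote→Q2. Q0=[] Q1=[P2,P4] Q2=[P1]
t=31-34: P2@Q1 runs 3, rem=2, I/O yield, promote→Q0. Q0=[P2] Q1=[P4] Q2=[P1]
t=34-36: P2@Q0 runs 2, rem=0, completes. Q0=[] Q1=[P4] Q2=[P1]
t=36-38: P4@Q1 runs 2, rem=0, completes. Q0=[] Q1=[] Q2=[P1]
t=38-39: P1@Q2 runs 1, rem=0, completes. Q0=[] Q1=[] Q2=[]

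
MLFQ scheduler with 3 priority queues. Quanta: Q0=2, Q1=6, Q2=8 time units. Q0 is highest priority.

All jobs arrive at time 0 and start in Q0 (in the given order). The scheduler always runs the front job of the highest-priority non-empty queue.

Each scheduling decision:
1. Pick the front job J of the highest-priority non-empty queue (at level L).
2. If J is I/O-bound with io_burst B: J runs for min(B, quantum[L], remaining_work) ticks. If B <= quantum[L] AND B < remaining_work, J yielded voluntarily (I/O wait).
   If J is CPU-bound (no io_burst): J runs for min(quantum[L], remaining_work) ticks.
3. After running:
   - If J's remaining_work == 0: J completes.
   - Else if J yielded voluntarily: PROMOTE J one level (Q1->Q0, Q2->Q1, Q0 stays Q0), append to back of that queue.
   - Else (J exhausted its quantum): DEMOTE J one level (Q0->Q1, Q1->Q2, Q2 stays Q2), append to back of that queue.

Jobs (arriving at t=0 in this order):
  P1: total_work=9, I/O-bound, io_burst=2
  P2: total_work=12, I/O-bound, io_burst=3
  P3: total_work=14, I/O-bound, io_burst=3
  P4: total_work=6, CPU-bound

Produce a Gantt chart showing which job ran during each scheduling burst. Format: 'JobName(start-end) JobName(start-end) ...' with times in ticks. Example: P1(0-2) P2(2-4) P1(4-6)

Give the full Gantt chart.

Answer: P1(0-2) P2(2-4) P3(4-6) P4(6-8) P1(8-10) P1(10-12) P1(12-14) P1(14-15) P2(15-18) P2(18-20) P3(20-23) P3(23-25) P4(25-29) P2(29-32) P2(32-34) P3(34-37) P3(37-39) P3(39-41)

Derivation:
t=0-2: P1@Q0 runs 2, rem=7, I/O yield, promote→Q0. Q0=[P2,P3,P4,P1] Q1=[] Q2=[]
t=2-4: P2@Q0 runs 2, rem=10, quantum used, demote→Q1. Q0=[P3,P4,P1] Q1=[P2] Q2=[]
t=4-6: P3@Q0 runs 2, rem=12, quantum used, demote→Q1. Q0=[P4,P1] Q1=[P2,P3] Q2=[]
t=6-8: P4@Q0 runs 2, rem=4, quantum used, demote→Q1. Q0=[P1] Q1=[P2,P3,P4] Q2=[]
t=8-10: P1@Q0 runs 2, rem=5, I/O yield, promote→Q0. Q0=[P1] Q1=[P2,P3,P4] Q2=[]
t=10-12: P1@Q0 runs 2, rem=3, I/O yield, promote→Q0. Q0=[P1] Q1=[P2,P3,P4] Q2=[]
t=12-14: P1@Q0 runs 2, rem=1, I/O yield, promote→Q0. Q0=[P1] Q1=[P2,P3,P4] Q2=[]
t=14-15: P1@Q0 runs 1, rem=0, completes. Q0=[] Q1=[P2,P3,P4] Q2=[]
t=15-18: P2@Q1 runs 3, rem=7, I/O yield, promote→Q0. Q0=[P2] Q1=[P3,P4] Q2=[]
t=18-20: P2@Q0 runs 2, rem=5, quantum used, demote→Q1. Q0=[] Q1=[P3,P4,P2] Q2=[]
t=20-23: P3@Q1 runs 3, rem=9, I/O yield, promote→Q0. Q0=[P3] Q1=[P4,P2] Q2=[]
t=23-25: P3@Q0 runs 2, rem=7, quantum used, demote→Q1. Q0=[] Q1=[P4,P2,P3] Q2=[]
t=25-29: P4@Q1 runs 4, rem=0, completes. Q0=[] Q1=[P2,P3] Q2=[]
t=29-32: P2@Q1 runs 3, rem=2, I/O yield, promote→Q0. Q0=[P2] Q1=[P3] Q2=[]
t=32-34: P2@Q0 runs 2, rem=0, completes. Q0=[] Q1=[P3] Q2=[]
t=34-37: P3@Q1 runs 3, rem=4, I/O yield, promote→Q0. Q0=[P3] Q1=[] Q2=[]
t=37-39: P3@Q0 runs 2, rem=2, quantum used, demote→Q1. Q0=[] Q1=[P3] Q2=[]
t=39-41: P3@Q1 runs 2, rem=0, completes. Q0=[] Q1=[] Q2=[]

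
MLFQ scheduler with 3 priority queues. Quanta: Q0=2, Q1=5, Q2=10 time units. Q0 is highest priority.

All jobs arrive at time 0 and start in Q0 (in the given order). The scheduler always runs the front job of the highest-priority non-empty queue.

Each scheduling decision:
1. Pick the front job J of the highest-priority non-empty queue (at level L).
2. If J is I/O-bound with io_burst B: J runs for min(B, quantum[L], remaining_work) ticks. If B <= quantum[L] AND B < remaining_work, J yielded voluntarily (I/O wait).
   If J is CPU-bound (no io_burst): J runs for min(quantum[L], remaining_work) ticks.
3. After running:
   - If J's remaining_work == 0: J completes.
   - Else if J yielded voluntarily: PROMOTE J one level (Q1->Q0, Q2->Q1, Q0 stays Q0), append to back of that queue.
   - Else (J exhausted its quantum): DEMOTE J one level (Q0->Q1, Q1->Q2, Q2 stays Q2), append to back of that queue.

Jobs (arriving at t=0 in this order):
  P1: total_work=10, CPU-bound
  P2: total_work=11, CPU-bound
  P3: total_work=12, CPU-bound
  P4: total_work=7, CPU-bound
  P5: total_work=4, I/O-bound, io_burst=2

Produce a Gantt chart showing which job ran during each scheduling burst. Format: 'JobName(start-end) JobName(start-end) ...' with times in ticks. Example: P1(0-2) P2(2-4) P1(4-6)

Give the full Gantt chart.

Answer: P1(0-2) P2(2-4) P3(4-6) P4(6-8) P5(8-10) P5(10-12) P1(12-17) P2(17-22) P3(22-27) P4(27-32) P1(32-35) P2(35-39) P3(39-44)

Derivation:
t=0-2: P1@Q0 runs 2, rem=8, quantum used, demote→Q1. Q0=[P2,P3,P4,P5] Q1=[P1] Q2=[]
t=2-4: P2@Q0 runs 2, rem=9, quantum used, demote→Q1. Q0=[P3,P4,P5] Q1=[P1,P2] Q2=[]
t=4-6: P3@Q0 runs 2, rem=10, quantum used, demote→Q1. Q0=[P4,P5] Q1=[P1,P2,P3] Q2=[]
t=6-8: P4@Q0 runs 2, rem=5, quantum used, demote→Q1. Q0=[P5] Q1=[P1,P2,P3,P4] Q2=[]
t=8-10: P5@Q0 runs 2, rem=2, I/O yield, promote→Q0. Q0=[P5] Q1=[P1,P2,P3,P4] Q2=[]
t=10-12: P5@Q0 runs 2, rem=0, completes. Q0=[] Q1=[P1,P2,P3,P4] Q2=[]
t=12-17: P1@Q1 runs 5, rem=3, quantum used, demote→Q2. Q0=[] Q1=[P2,P3,P4] Q2=[P1]
t=17-22: P2@Q1 runs 5, rem=4, quantum used, demote→Q2. Q0=[] Q1=[P3,P4] Q2=[P1,P2]
t=22-27: P3@Q1 runs 5, rem=5, quantum used, demote→Q2. Q0=[] Q1=[P4] Q2=[P1,P2,P3]
t=27-32: P4@Q1 runs 5, rem=0, completes. Q0=[] Q1=[] Q2=[P1,P2,P3]
t=32-35: P1@Q2 runs 3, rem=0, completes. Q0=[] Q1=[] Q2=[P2,P3]
t=35-39: P2@Q2 runs 4, rem=0, completes. Q0=[] Q1=[] Q2=[P3]
t=39-44: P3@Q2 runs 5, rem=0, completes. Q0=[] Q1=[] Q2=[]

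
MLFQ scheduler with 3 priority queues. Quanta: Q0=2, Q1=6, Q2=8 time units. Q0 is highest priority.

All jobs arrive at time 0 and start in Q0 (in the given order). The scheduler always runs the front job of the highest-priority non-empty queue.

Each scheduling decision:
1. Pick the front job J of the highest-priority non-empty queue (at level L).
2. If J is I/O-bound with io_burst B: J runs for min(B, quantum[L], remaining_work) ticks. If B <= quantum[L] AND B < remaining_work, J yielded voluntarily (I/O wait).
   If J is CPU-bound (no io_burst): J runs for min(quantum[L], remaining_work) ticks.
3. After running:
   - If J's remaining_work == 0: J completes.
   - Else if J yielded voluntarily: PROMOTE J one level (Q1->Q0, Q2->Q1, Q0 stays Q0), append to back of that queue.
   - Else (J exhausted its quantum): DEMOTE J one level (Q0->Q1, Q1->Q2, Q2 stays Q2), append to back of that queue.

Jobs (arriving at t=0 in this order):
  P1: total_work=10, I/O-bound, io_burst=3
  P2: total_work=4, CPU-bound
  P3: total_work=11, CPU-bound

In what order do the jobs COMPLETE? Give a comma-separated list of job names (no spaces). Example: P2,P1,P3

Answer: P2,P1,P3

Derivation:
t=0-2: P1@Q0 runs 2, rem=8, quantum used, demote→Q1. Q0=[P2,P3] Q1=[P1] Q2=[]
t=2-4: P2@Q0 runs 2, rem=2, quantum used, demote→Q1. Q0=[P3] Q1=[P1,P2] Q2=[]
t=4-6: P3@Q0 runs 2, rem=9, quantum used, demote→Q1. Q0=[] Q1=[P1,P2,P3] Q2=[]
t=6-9: P1@Q1 runs 3, rem=5, I/O yield, promote→Q0. Q0=[P1] Q1=[P2,P3] Q2=[]
t=9-11: P1@Q0 runs 2, rem=3, quantum used, demote→Q1. Q0=[] Q1=[P2,P3,P1] Q2=[]
t=11-13: P2@Q1 runs 2, rem=0, completes. Q0=[] Q1=[P3,P1] Q2=[]
t=13-19: P3@Q1 runs 6, rem=3, quantum used, demote→Q2. Q0=[] Q1=[P1] Q2=[P3]
t=19-22: P1@Q1 runs 3, rem=0, completes. Q0=[] Q1=[] Q2=[P3]
t=22-25: P3@Q2 runs 3, rem=0, completes. Q0=[] Q1=[] Q2=[]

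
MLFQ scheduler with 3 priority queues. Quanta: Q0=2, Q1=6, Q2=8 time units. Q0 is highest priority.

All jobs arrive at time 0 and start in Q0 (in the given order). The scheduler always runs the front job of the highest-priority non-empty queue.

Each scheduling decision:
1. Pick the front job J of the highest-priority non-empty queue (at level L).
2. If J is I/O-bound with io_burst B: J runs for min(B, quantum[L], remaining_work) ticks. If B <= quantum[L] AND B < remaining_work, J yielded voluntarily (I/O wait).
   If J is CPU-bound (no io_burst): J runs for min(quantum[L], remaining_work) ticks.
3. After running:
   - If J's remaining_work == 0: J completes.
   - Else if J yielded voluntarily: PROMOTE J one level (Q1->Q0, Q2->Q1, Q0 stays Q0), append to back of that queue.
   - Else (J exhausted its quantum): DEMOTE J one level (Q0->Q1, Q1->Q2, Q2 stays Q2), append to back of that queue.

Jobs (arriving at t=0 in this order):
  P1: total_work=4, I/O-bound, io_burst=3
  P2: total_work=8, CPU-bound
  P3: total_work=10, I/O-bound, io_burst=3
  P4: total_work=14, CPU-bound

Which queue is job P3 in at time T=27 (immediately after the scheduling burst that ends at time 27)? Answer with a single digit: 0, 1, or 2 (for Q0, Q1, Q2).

t=0-2: P1@Q0 runs 2, rem=2, quantum used, demote→Q1. Q0=[P2,P3,P4] Q1=[P1] Q2=[]
t=2-4: P2@Q0 runs 2, rem=6, quantum used, demote→Q1. Q0=[P3,P4] Q1=[P1,P2] Q2=[]
t=4-6: P3@Q0 runs 2, rem=8, quantum used, demote→Q1. Q0=[P4] Q1=[P1,P2,P3] Q2=[]
t=6-8: P4@Q0 runs 2, rem=12, quantum used, demote→Q1. Q0=[] Q1=[P1,P2,P3,P4] Q2=[]
t=8-10: P1@Q1 runs 2, rem=0, completes. Q0=[] Q1=[P2,P3,P4] Q2=[]
t=10-16: P2@Q1 runs 6, rem=0, completes. Q0=[] Q1=[P3,P4] Q2=[]
t=16-19: P3@Q1 runs 3, rem=5, I/O yield, promote→Q0. Q0=[P3] Q1=[P4] Q2=[]
t=19-21: P3@Q0 runs 2, rem=3, quantum used, demote→Q1. Q0=[] Q1=[P4,P3] Q2=[]
t=21-27: P4@Q1 runs 6, rem=6, quantum used, demote→Q2. Q0=[] Q1=[P3] Q2=[P4]
t=27-30: P3@Q1 runs 3, rem=0, completes. Q0=[] Q1=[] Q2=[P4]
t=30-36: P4@Q2 runs 6, rem=0, completes. Q0=[] Q1=[] Q2=[]

Answer: 1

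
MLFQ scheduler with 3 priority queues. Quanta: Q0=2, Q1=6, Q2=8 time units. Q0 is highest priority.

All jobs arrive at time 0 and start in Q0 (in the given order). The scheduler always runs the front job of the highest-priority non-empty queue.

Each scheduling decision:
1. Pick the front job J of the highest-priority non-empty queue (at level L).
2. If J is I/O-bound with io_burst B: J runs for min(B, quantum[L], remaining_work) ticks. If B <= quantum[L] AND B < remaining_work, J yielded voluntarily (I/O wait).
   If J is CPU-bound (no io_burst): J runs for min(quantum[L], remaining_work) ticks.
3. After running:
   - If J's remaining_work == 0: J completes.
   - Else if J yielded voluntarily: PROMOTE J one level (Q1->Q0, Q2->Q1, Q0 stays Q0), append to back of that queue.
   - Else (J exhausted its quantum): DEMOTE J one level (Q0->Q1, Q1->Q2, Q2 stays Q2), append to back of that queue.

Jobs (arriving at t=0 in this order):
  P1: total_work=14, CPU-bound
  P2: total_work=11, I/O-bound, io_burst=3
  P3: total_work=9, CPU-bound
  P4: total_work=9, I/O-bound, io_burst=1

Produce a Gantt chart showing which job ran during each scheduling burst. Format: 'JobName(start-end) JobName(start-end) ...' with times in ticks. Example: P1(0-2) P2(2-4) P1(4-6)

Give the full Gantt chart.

t=0-2: P1@Q0 runs 2, rem=12, quantum used, demote→Q1. Q0=[P2,P3,P4] Q1=[P1] Q2=[]
t=2-4: P2@Q0 runs 2, rem=9, quantum used, demote→Q1. Q0=[P3,P4] Q1=[P1,P2] Q2=[]
t=4-6: P3@Q0 runs 2, rem=7, quantum used, demote→Q1. Q0=[P4] Q1=[P1,P2,P3] Q2=[]
t=6-7: P4@Q0 runs 1, rem=8, I/O yield, promote→Q0. Q0=[P4] Q1=[P1,P2,P3] Q2=[]
t=7-8: P4@Q0 runs 1, rem=7, I/O yield, promote→Q0. Q0=[P4] Q1=[P1,P2,P3] Q2=[]
t=8-9: P4@Q0 runs 1, rem=6, I/O yield, promote→Q0. Q0=[P4] Q1=[P1,P2,P3] Q2=[]
t=9-10: P4@Q0 runs 1, rem=5, I/O yield, promote→Q0. Q0=[P4] Q1=[P1,P2,P3] Q2=[]
t=10-11: P4@Q0 runs 1, rem=4, I/O yield, promote→Q0. Q0=[P4] Q1=[P1,P2,P3] Q2=[]
t=11-12: P4@Q0 runs 1, rem=3, I/O yield, promote→Q0. Q0=[P4] Q1=[P1,P2,P3] Q2=[]
t=12-13: P4@Q0 runs 1, rem=2, I/O yield, promote→Q0. Q0=[P4] Q1=[P1,P2,P3] Q2=[]
t=13-14: P4@Q0 runs 1, rem=1, I/O yield, promote→Q0. Q0=[P4] Q1=[P1,P2,P3] Q2=[]
t=14-15: P4@Q0 runs 1, rem=0, completes. Q0=[] Q1=[P1,P2,P3] Q2=[]
t=15-21: P1@Q1 runs 6, rem=6, quantum used, demote→Q2. Q0=[] Q1=[P2,P3] Q2=[P1]
t=21-24: P2@Q1 runs 3, rem=6, I/O yield, promote→Q0. Q0=[P2] Q1=[P3] Q2=[P1]
t=24-26: P2@Q0 runs 2, rem=4, quantum used, demote→Q1. Q0=[] Q1=[P3,P2] Q2=[P1]
t=26-32: P3@Q1 runs 6, rem=1, quantum used, demote→Q2. Q0=[] Q1=[P2] Q2=[P1,P3]
t=32-35: P2@Q1 runs 3, rem=1, I/O yield, promote→Q0. Q0=[P2] Q1=[] Q2=[P1,P3]
t=35-36: P2@Q0 runs 1, rem=0, completes. Q0=[] Q1=[] Q2=[P1,P3]
t=36-42: P1@Q2 runs 6, rem=0, completes. Q0=[] Q1=[] Q2=[P3]
t=42-43: P3@Q2 runs 1, rem=0, completes. Q0=[] Q1=[] Q2=[]

Answer: P1(0-2) P2(2-4) P3(4-6) P4(6-7) P4(7-8) P4(8-9) P4(9-10) P4(10-11) P4(11-12) P4(12-13) P4(13-14) P4(14-15) P1(15-21) P2(21-24) P2(24-26) P3(26-32) P2(32-35) P2(35-36) P1(36-42) P3(42-43)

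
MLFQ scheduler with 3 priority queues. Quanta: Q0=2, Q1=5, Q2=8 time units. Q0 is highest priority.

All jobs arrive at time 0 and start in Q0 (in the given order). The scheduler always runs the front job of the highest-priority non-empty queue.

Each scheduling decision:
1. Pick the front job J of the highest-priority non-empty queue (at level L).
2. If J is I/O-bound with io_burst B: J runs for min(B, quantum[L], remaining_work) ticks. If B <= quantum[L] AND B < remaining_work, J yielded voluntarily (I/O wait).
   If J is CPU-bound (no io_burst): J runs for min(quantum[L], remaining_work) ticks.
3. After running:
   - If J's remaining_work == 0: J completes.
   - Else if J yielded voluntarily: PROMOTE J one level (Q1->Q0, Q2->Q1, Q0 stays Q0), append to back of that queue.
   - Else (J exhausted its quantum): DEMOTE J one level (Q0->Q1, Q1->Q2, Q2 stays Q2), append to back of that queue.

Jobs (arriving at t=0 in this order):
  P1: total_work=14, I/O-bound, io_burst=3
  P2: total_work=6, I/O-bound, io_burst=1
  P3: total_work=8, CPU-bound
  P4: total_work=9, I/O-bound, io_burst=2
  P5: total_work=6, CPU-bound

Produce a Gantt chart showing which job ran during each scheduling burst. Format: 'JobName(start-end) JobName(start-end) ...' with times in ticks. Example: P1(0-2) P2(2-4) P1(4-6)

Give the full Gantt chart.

t=0-2: P1@Q0 runs 2, rem=12, quantum used, demote→Q1. Q0=[P2,P3,P4,P5] Q1=[P1] Q2=[]
t=2-3: P2@Q0 runs 1, rem=5, I/O yield, promote→Q0. Q0=[P3,P4,P5,P2] Q1=[P1] Q2=[]
t=3-5: P3@Q0 runs 2, rem=6, quantum used, demote→Q1. Q0=[P4,P5,P2] Q1=[P1,P3] Q2=[]
t=5-7: P4@Q0 runs 2, rem=7, I/O yield, promote→Q0. Q0=[P5,P2,P4] Q1=[P1,P3] Q2=[]
t=7-9: P5@Q0 runs 2, rem=4, quantum used, demote→Q1. Q0=[P2,P4] Q1=[P1,P3,P5] Q2=[]
t=9-10: P2@Q0 runs 1, rem=4, I/O yield, promote→Q0. Q0=[P4,P2] Q1=[P1,P3,P5] Q2=[]
t=10-12: P4@Q0 runs 2, rem=5, I/O yield, promote→Q0. Q0=[P2,P4] Q1=[P1,P3,P5] Q2=[]
t=12-13: P2@Q0 runs 1, rem=3, I/O yield, promote→Q0. Q0=[P4,P2] Q1=[P1,P3,P5] Q2=[]
t=13-15: P4@Q0 runs 2, rem=3, I/O yield, promote→Q0. Q0=[P2,P4] Q1=[P1,P3,P5] Q2=[]
t=15-16: P2@Q0 runs 1, rem=2, I/O yield, promote→Q0. Q0=[P4,P2] Q1=[P1,P3,P5] Q2=[]
t=16-18: P4@Q0 runs 2, rem=1, I/O yield, promote→Q0. Q0=[P2,P4] Q1=[P1,P3,P5] Q2=[]
t=18-19: P2@Q0 runs 1, rem=1, I/O yield, promote→Q0. Q0=[P4,P2] Q1=[P1,P3,P5] Q2=[]
t=19-20: P4@Q0 runs 1, rem=0, completes. Q0=[P2] Q1=[P1,P3,P5] Q2=[]
t=20-21: P2@Q0 runs 1, rem=0, completes. Q0=[] Q1=[P1,P3,P5] Q2=[]
t=21-24: P1@Q1 runs 3, rem=9, I/O yield, promote→Q0. Q0=[P1] Q1=[P3,P5] Q2=[]
t=24-26: P1@Q0 runs 2, rem=7, quantum used, demote→Q1. Q0=[] Q1=[P3,P5,P1] Q2=[]
t=26-31: P3@Q1 runs 5, rem=1, quantum used, demote→Q2. Q0=[] Q1=[P5,P1] Q2=[P3]
t=31-35: P5@Q1 runs 4, rem=0, completes. Q0=[] Q1=[P1] Q2=[P3]
t=35-38: P1@Q1 runs 3, rem=4, I/O yield, promote→Q0. Q0=[P1] Q1=[] Q2=[P3]
t=38-40: P1@Q0 runs 2, rem=2, quantum used, demote→Q1. Q0=[] Q1=[P1] Q2=[P3]
t=40-42: P1@Q1 runs 2, rem=0, completes. Q0=[] Q1=[] Q2=[P3]
t=42-43: P3@Q2 runs 1, rem=0, completes. Q0=[] Q1=[] Q2=[]

Answer: P1(0-2) P2(2-3) P3(3-5) P4(5-7) P5(7-9) P2(9-10) P4(10-12) P2(12-13) P4(13-15) P2(15-16) P4(16-18) P2(18-19) P4(19-20) P2(20-21) P1(21-24) P1(24-26) P3(26-31) P5(31-35) P1(35-38) P1(38-40) P1(40-42) P3(42-43)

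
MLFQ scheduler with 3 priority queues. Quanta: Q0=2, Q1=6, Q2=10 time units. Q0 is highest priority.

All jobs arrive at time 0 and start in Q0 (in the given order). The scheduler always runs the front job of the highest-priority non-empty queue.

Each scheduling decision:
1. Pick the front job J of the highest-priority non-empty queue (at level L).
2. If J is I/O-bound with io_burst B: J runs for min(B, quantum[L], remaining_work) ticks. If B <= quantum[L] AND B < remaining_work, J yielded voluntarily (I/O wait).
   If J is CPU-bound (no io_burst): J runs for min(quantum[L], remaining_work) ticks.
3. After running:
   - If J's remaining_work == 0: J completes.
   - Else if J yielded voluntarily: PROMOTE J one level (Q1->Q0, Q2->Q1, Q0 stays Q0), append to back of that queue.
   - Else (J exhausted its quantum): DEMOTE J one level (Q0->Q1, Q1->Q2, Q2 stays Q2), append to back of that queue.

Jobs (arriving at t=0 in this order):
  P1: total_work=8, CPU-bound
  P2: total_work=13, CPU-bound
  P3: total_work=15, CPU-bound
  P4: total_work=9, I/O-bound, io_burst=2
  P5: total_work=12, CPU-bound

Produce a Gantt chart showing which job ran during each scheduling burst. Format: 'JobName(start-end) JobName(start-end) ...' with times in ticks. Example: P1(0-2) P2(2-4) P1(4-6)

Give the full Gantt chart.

Answer: P1(0-2) P2(2-4) P3(4-6) P4(6-8) P5(8-10) P4(10-12) P4(12-14) P4(14-16) P4(16-17) P1(17-23) P2(23-29) P3(29-35) P5(35-41) P2(41-46) P3(46-53) P5(53-57)

Derivation:
t=0-2: P1@Q0 runs 2, rem=6, quantum used, demote→Q1. Q0=[P2,P3,P4,P5] Q1=[P1] Q2=[]
t=2-4: P2@Q0 runs 2, rem=11, quantum used, demote→Q1. Q0=[P3,P4,P5] Q1=[P1,P2] Q2=[]
t=4-6: P3@Q0 runs 2, rem=13, quantum used, demote→Q1. Q0=[P4,P5] Q1=[P1,P2,P3] Q2=[]
t=6-8: P4@Q0 runs 2, rem=7, I/O yield, promote→Q0. Q0=[P5,P4] Q1=[P1,P2,P3] Q2=[]
t=8-10: P5@Q0 runs 2, rem=10, quantum used, demote→Q1. Q0=[P4] Q1=[P1,P2,P3,P5] Q2=[]
t=10-12: P4@Q0 runs 2, rem=5, I/O yield, promote→Q0. Q0=[P4] Q1=[P1,P2,P3,P5] Q2=[]
t=12-14: P4@Q0 runs 2, rem=3, I/O yield, promote→Q0. Q0=[P4] Q1=[P1,P2,P3,P5] Q2=[]
t=14-16: P4@Q0 runs 2, rem=1, I/O yield, promote→Q0. Q0=[P4] Q1=[P1,P2,P3,P5] Q2=[]
t=16-17: P4@Q0 runs 1, rem=0, completes. Q0=[] Q1=[P1,P2,P3,P5] Q2=[]
t=17-23: P1@Q1 runs 6, rem=0, completes. Q0=[] Q1=[P2,P3,P5] Q2=[]
t=23-29: P2@Q1 runs 6, rem=5, quantum used, demote→Q2. Q0=[] Q1=[P3,P5] Q2=[P2]
t=29-35: P3@Q1 runs 6, rem=7, quantum used, demote→Q2. Q0=[] Q1=[P5] Q2=[P2,P3]
t=35-41: P5@Q1 runs 6, rem=4, quantum used, demote→Q2. Q0=[] Q1=[] Q2=[P2,P3,P5]
t=41-46: P2@Q2 runs 5, rem=0, completes. Q0=[] Q1=[] Q2=[P3,P5]
t=46-53: P3@Q2 runs 7, rem=0, completes. Q0=[] Q1=[] Q2=[P5]
t=53-57: P5@Q2 runs 4, rem=0, completes. Q0=[] Q1=[] Q2=[]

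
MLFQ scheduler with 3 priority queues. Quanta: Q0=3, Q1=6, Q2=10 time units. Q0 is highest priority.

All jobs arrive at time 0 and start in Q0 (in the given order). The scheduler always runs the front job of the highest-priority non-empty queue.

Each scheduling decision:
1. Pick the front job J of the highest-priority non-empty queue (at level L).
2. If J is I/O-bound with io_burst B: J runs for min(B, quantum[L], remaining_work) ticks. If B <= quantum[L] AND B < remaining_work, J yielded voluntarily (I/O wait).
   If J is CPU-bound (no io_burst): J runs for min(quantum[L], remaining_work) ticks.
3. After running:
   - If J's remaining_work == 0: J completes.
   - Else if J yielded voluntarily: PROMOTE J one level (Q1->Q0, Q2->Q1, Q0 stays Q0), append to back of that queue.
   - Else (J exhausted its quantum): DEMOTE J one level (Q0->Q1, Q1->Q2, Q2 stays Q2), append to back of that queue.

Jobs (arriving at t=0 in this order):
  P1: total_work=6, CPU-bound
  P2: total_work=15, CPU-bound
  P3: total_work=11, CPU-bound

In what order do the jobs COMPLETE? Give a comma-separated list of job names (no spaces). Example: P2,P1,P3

Answer: P1,P2,P3

Derivation:
t=0-3: P1@Q0 runs 3, rem=3, quantum used, demote→Q1. Q0=[P2,P3] Q1=[P1] Q2=[]
t=3-6: P2@Q0 runs 3, rem=12, quantum used, demote→Q1. Q0=[P3] Q1=[P1,P2] Q2=[]
t=6-9: P3@Q0 runs 3, rem=8, quantum used, demote→Q1. Q0=[] Q1=[P1,P2,P3] Q2=[]
t=9-12: P1@Q1 runs 3, rem=0, completes. Q0=[] Q1=[P2,P3] Q2=[]
t=12-18: P2@Q1 runs 6, rem=6, quantum used, demote→Q2. Q0=[] Q1=[P3] Q2=[P2]
t=18-24: P3@Q1 runs 6, rem=2, quantum used, demote→Q2. Q0=[] Q1=[] Q2=[P2,P3]
t=24-30: P2@Q2 runs 6, rem=0, completes. Q0=[] Q1=[] Q2=[P3]
t=30-32: P3@Q2 runs 2, rem=0, completes. Q0=[] Q1=[] Q2=[]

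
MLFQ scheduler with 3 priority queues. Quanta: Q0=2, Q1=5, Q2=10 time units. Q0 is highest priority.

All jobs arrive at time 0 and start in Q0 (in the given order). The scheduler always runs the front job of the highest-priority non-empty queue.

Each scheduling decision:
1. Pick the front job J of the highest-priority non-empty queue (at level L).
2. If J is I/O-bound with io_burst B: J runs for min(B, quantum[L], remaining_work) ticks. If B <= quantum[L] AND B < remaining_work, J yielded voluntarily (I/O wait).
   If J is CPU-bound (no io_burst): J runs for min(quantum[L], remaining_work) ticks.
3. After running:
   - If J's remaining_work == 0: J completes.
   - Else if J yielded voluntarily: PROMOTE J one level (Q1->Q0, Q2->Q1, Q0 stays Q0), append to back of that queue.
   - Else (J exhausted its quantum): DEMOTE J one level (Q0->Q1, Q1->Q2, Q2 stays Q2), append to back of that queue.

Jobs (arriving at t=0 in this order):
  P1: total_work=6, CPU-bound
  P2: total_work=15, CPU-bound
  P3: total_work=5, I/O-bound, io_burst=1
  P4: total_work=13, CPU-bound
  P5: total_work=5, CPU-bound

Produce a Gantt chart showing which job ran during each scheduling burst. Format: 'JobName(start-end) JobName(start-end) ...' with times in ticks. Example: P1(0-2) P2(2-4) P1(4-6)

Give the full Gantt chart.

t=0-2: P1@Q0 runs 2, rem=4, quantum used, demote→Q1. Q0=[P2,P3,P4,P5] Q1=[P1] Q2=[]
t=2-4: P2@Q0 runs 2, rem=13, quantum used, demote→Q1. Q0=[P3,P4,P5] Q1=[P1,P2] Q2=[]
t=4-5: P3@Q0 runs 1, rem=4, I/O yield, promote→Q0. Q0=[P4,P5,P3] Q1=[P1,P2] Q2=[]
t=5-7: P4@Q0 runs 2, rem=11, quantum used, demote→Q1. Q0=[P5,P3] Q1=[P1,P2,P4] Q2=[]
t=7-9: P5@Q0 runs 2, rem=3, quantum used, demote→Q1. Q0=[P3] Q1=[P1,P2,P4,P5] Q2=[]
t=9-10: P3@Q0 runs 1, rem=3, I/O yield, promote→Q0. Q0=[P3] Q1=[P1,P2,P4,P5] Q2=[]
t=10-11: P3@Q0 runs 1, rem=2, I/O yield, promote→Q0. Q0=[P3] Q1=[P1,P2,P4,P5] Q2=[]
t=11-12: P3@Q0 runs 1, rem=1, I/O yield, promote→Q0. Q0=[P3] Q1=[P1,P2,P4,P5] Q2=[]
t=12-13: P3@Q0 runs 1, rem=0, completes. Q0=[] Q1=[P1,P2,P4,P5] Q2=[]
t=13-17: P1@Q1 runs 4, rem=0, completes. Q0=[] Q1=[P2,P4,P5] Q2=[]
t=17-22: P2@Q1 runs 5, rem=8, quantum used, demote→Q2. Q0=[] Q1=[P4,P5] Q2=[P2]
t=22-27: P4@Q1 runs 5, rem=6, quantum used, demote→Q2. Q0=[] Q1=[P5] Q2=[P2,P4]
t=27-30: P5@Q1 runs 3, rem=0, completes. Q0=[] Q1=[] Q2=[P2,P4]
t=30-38: P2@Q2 runs 8, rem=0, completes. Q0=[] Q1=[] Q2=[P4]
t=38-44: P4@Q2 runs 6, rem=0, completes. Q0=[] Q1=[] Q2=[]

Answer: P1(0-2) P2(2-4) P3(4-5) P4(5-7) P5(7-9) P3(9-10) P3(10-11) P3(11-12) P3(12-13) P1(13-17) P2(17-22) P4(22-27) P5(27-30) P2(30-38) P4(38-44)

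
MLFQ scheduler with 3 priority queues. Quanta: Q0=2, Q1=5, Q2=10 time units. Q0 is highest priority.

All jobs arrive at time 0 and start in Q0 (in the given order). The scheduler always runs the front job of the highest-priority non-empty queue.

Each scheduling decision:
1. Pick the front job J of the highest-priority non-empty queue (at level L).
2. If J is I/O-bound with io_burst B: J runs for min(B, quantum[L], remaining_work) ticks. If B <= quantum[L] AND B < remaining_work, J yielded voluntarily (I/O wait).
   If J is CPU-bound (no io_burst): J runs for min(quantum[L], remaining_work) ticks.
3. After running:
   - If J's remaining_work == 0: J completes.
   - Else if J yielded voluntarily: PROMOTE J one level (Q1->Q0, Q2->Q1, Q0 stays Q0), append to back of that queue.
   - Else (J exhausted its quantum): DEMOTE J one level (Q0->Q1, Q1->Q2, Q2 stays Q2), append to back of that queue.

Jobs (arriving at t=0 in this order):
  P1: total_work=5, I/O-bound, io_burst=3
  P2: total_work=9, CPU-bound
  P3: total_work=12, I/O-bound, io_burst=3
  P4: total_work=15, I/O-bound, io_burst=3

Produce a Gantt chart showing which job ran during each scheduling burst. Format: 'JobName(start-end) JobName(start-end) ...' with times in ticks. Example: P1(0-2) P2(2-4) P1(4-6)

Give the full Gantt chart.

t=0-2: P1@Q0 runs 2, rem=3, quantum used, demote→Q1. Q0=[P2,P3,P4] Q1=[P1] Q2=[]
t=2-4: P2@Q0 runs 2, rem=7, quantum used, demote→Q1. Q0=[P3,P4] Q1=[P1,P2] Q2=[]
t=4-6: P3@Q0 runs 2, rem=10, quantum used, demote→Q1. Q0=[P4] Q1=[P1,P2,P3] Q2=[]
t=6-8: P4@Q0 runs 2, rem=13, quantum used, demote→Q1. Q0=[] Q1=[P1,P2,P3,P4] Q2=[]
t=8-11: P1@Q1 runs 3, rem=0, completes. Q0=[] Q1=[P2,P3,P4] Q2=[]
t=11-16: P2@Q1 runs 5, rem=2, quantum used, demote→Q2. Q0=[] Q1=[P3,P4] Q2=[P2]
t=16-19: P3@Q1 runs 3, rem=7, I/O yield, promote→Q0. Q0=[P3] Q1=[P4] Q2=[P2]
t=19-21: P3@Q0 runs 2, rem=5, quantum used, demote→Q1. Q0=[] Q1=[P4,P3] Q2=[P2]
t=21-24: P4@Q1 runs 3, rem=10, I/O yield, promote→Q0. Q0=[P4] Q1=[P3] Q2=[P2]
t=24-26: P4@Q0 runs 2, rem=8, quantum used, demote→Q1. Q0=[] Q1=[P3,P4] Q2=[P2]
t=26-29: P3@Q1 runs 3, rem=2, I/O yield, promote→Q0. Q0=[P3] Q1=[P4] Q2=[P2]
t=29-31: P3@Q0 runs 2, rem=0, completes. Q0=[] Q1=[P4] Q2=[P2]
t=31-34: P4@Q1 runs 3, rem=5, I/O yield, promote→Q0. Q0=[P4] Q1=[] Q2=[P2]
t=34-36: P4@Q0 runs 2, rem=3, quantum used, demote→Q1. Q0=[] Q1=[P4] Q2=[P2]
t=36-39: P4@Q1 runs 3, rem=0, completes. Q0=[] Q1=[] Q2=[P2]
t=39-41: P2@Q2 runs 2, rem=0, completes. Q0=[] Q1=[] Q2=[]

Answer: P1(0-2) P2(2-4) P3(4-6) P4(6-8) P1(8-11) P2(11-16) P3(16-19) P3(19-21) P4(21-24) P4(24-26) P3(26-29) P3(29-31) P4(31-34) P4(34-36) P4(36-39) P2(39-41)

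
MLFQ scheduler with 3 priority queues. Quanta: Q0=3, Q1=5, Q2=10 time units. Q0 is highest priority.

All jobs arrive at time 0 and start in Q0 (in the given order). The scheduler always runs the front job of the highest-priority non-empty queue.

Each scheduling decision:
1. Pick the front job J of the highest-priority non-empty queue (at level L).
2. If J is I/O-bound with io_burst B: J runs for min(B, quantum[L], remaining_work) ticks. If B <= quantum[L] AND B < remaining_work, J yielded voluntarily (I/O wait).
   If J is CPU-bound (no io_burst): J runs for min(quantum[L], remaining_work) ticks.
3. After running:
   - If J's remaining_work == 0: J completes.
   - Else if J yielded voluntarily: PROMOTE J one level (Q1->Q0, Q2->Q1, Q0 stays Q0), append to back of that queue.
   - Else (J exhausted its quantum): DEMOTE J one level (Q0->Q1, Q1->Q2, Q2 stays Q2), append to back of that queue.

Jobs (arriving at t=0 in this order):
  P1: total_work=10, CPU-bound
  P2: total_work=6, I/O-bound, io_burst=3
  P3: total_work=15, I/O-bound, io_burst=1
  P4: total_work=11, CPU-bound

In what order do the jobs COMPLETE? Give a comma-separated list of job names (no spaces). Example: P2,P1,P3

t=0-3: P1@Q0 runs 3, rem=7, quantum used, demote→Q1. Q0=[P2,P3,P4] Q1=[P1] Q2=[]
t=3-6: P2@Q0 runs 3, rem=3, I/O yield, promote→Q0. Q0=[P3,P4,P2] Q1=[P1] Q2=[]
t=6-7: P3@Q0 runs 1, rem=14, I/O yield, promote→Q0. Q0=[P4,P2,P3] Q1=[P1] Q2=[]
t=7-10: P4@Q0 runs 3, rem=8, quantum used, demote→Q1. Q0=[P2,P3] Q1=[P1,P4] Q2=[]
t=10-13: P2@Q0 runs 3, rem=0, completes. Q0=[P3] Q1=[P1,P4] Q2=[]
t=13-14: P3@Q0 runs 1, rem=13, I/O yield, promote→Q0. Q0=[P3] Q1=[P1,P4] Q2=[]
t=14-15: P3@Q0 runs 1, rem=12, I/O yield, promote→Q0. Q0=[P3] Q1=[P1,P4] Q2=[]
t=15-16: P3@Q0 runs 1, rem=11, I/O yield, promote→Q0. Q0=[P3] Q1=[P1,P4] Q2=[]
t=16-17: P3@Q0 runs 1, rem=10, I/O yield, promote→Q0. Q0=[P3] Q1=[P1,P4] Q2=[]
t=17-18: P3@Q0 runs 1, rem=9, I/O yield, promote→Q0. Q0=[P3] Q1=[P1,P4] Q2=[]
t=18-19: P3@Q0 runs 1, rem=8, I/O yield, promote→Q0. Q0=[P3] Q1=[P1,P4] Q2=[]
t=19-20: P3@Q0 runs 1, rem=7, I/O yield, promote→Q0. Q0=[P3] Q1=[P1,P4] Q2=[]
t=20-21: P3@Q0 runs 1, rem=6, I/O yield, promote→Q0. Q0=[P3] Q1=[P1,P4] Q2=[]
t=21-22: P3@Q0 runs 1, rem=5, I/O yield, promote→Q0. Q0=[P3] Q1=[P1,P4] Q2=[]
t=22-23: P3@Q0 runs 1, rem=4, I/O yield, promote→Q0. Q0=[P3] Q1=[P1,P4] Q2=[]
t=23-24: P3@Q0 runs 1, rem=3, I/O yield, promote→Q0. Q0=[P3] Q1=[P1,P4] Q2=[]
t=24-25: P3@Q0 runs 1, rem=2, I/O yield, promote→Q0. Q0=[P3] Q1=[P1,P4] Q2=[]
t=25-26: P3@Q0 runs 1, rem=1, I/O yield, promote→Q0. Q0=[P3] Q1=[P1,P4] Q2=[]
t=26-27: P3@Q0 runs 1, rem=0, completes. Q0=[] Q1=[P1,P4] Q2=[]
t=27-32: P1@Q1 runs 5, rem=2, quantum used, demote→Q2. Q0=[] Q1=[P4] Q2=[P1]
t=32-37: P4@Q1 runs 5, rem=3, quantum used, demote→Q2. Q0=[] Q1=[] Q2=[P1,P4]
t=37-39: P1@Q2 runs 2, rem=0, completes. Q0=[] Q1=[] Q2=[P4]
t=39-42: P4@Q2 runs 3, rem=0, completes. Q0=[] Q1=[] Q2=[]

Answer: P2,P3,P1,P4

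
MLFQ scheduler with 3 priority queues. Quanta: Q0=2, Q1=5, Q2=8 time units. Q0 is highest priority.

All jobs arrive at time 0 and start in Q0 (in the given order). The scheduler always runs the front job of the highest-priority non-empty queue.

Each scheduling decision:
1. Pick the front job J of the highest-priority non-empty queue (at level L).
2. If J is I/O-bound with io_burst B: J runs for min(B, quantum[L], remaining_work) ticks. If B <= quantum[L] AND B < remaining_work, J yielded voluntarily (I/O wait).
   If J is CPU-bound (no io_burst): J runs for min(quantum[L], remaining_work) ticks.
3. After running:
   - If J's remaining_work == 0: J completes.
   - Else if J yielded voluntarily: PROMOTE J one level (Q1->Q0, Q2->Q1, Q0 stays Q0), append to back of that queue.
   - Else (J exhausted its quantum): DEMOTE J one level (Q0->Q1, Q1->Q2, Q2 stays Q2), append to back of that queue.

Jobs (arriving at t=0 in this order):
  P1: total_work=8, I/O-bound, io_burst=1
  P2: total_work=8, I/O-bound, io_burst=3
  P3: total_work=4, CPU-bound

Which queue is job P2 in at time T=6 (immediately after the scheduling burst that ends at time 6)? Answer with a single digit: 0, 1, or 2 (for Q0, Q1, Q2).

t=0-1: P1@Q0 runs 1, rem=7, I/O yield, promote→Q0. Q0=[P2,P3,P1] Q1=[] Q2=[]
t=1-3: P2@Q0 runs 2, rem=6, quantum used, demote→Q1. Q0=[P3,P1] Q1=[P2] Q2=[]
t=3-5: P3@Q0 runs 2, rem=2, quantum used, demote→Q1. Q0=[P1] Q1=[P2,P3] Q2=[]
t=5-6: P1@Q0 runs 1, rem=6, I/O yield, promote→Q0. Q0=[P1] Q1=[P2,P3] Q2=[]
t=6-7: P1@Q0 runs 1, rem=5, I/O yield, promote→Q0. Q0=[P1] Q1=[P2,P3] Q2=[]
t=7-8: P1@Q0 runs 1, rem=4, I/O yield, promote→Q0. Q0=[P1] Q1=[P2,P3] Q2=[]
t=8-9: P1@Q0 runs 1, rem=3, I/O yield, promote→Q0. Q0=[P1] Q1=[P2,P3] Q2=[]
t=9-10: P1@Q0 runs 1, rem=2, I/O yield, promote→Q0. Q0=[P1] Q1=[P2,P3] Q2=[]
t=10-11: P1@Q0 runs 1, rem=1, I/O yield, promote→Q0. Q0=[P1] Q1=[P2,P3] Q2=[]
t=11-12: P1@Q0 runs 1, rem=0, completes. Q0=[] Q1=[P2,P3] Q2=[]
t=12-15: P2@Q1 runs 3, rem=3, I/O yield, promote→Q0. Q0=[P2] Q1=[P3] Q2=[]
t=15-17: P2@Q0 runs 2, rem=1, quantum used, demote→Q1. Q0=[] Q1=[P3,P2] Q2=[]
t=17-19: P3@Q1 runs 2, rem=0, completes. Q0=[] Q1=[P2] Q2=[]
t=19-20: P2@Q1 runs 1, rem=0, completes. Q0=[] Q1=[] Q2=[]

Answer: 1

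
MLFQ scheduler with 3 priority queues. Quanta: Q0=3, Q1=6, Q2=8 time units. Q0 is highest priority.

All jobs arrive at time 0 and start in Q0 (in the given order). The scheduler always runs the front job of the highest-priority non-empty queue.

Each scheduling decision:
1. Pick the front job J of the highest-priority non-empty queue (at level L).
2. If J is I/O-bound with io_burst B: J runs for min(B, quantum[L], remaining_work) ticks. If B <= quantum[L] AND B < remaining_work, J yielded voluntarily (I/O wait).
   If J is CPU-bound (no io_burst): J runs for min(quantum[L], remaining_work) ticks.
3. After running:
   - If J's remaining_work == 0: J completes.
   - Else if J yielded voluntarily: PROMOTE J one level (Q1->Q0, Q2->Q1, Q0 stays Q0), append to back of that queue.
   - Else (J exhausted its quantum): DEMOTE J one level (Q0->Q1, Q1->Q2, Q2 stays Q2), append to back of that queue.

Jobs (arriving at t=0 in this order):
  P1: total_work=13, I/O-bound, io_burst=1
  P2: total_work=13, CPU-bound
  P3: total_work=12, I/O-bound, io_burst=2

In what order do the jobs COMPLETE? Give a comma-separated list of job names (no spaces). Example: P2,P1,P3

t=0-1: P1@Q0 runs 1, rem=12, I/O yield, promote→Q0. Q0=[P2,P3,P1] Q1=[] Q2=[]
t=1-4: P2@Q0 runs 3, rem=10, quantum used, demote→Q1. Q0=[P3,P1] Q1=[P2] Q2=[]
t=4-6: P3@Q0 runs 2, rem=10, I/O yield, promote→Q0. Q0=[P1,P3] Q1=[P2] Q2=[]
t=6-7: P1@Q0 runs 1, rem=11, I/O yield, promote→Q0. Q0=[P3,P1] Q1=[P2] Q2=[]
t=7-9: P3@Q0 runs 2, rem=8, I/O yield, promote→Q0. Q0=[P1,P3] Q1=[P2] Q2=[]
t=9-10: P1@Q0 runs 1, rem=10, I/O yield, promote→Q0. Q0=[P3,P1] Q1=[P2] Q2=[]
t=10-12: P3@Q0 runs 2, rem=6, I/O yield, promote→Q0. Q0=[P1,P3] Q1=[P2] Q2=[]
t=12-13: P1@Q0 runs 1, rem=9, I/O yield, promote→Q0. Q0=[P3,P1] Q1=[P2] Q2=[]
t=13-15: P3@Q0 runs 2, rem=4, I/O yield, promote→Q0. Q0=[P1,P3] Q1=[P2] Q2=[]
t=15-16: P1@Q0 runs 1, rem=8, I/O yield, promote→Q0. Q0=[P3,P1] Q1=[P2] Q2=[]
t=16-18: P3@Q0 runs 2, rem=2, I/O yield, promote→Q0. Q0=[P1,P3] Q1=[P2] Q2=[]
t=18-19: P1@Q0 runs 1, rem=7, I/O yield, promote→Q0. Q0=[P3,P1] Q1=[P2] Q2=[]
t=19-21: P3@Q0 runs 2, rem=0, completes. Q0=[P1] Q1=[P2] Q2=[]
t=21-22: P1@Q0 runs 1, rem=6, I/O yield, promote→Q0. Q0=[P1] Q1=[P2] Q2=[]
t=22-23: P1@Q0 runs 1, rem=5, I/O yield, promote→Q0. Q0=[P1] Q1=[P2] Q2=[]
t=23-24: P1@Q0 runs 1, rem=4, I/O yield, promote→Q0. Q0=[P1] Q1=[P2] Q2=[]
t=24-25: P1@Q0 runs 1, rem=3, I/O yield, promote→Q0. Q0=[P1] Q1=[P2] Q2=[]
t=25-26: P1@Q0 runs 1, rem=2, I/O yield, promote→Q0. Q0=[P1] Q1=[P2] Q2=[]
t=26-27: P1@Q0 runs 1, rem=1, I/O yield, promote→Q0. Q0=[P1] Q1=[P2] Q2=[]
t=27-28: P1@Q0 runs 1, rem=0, completes. Q0=[] Q1=[P2] Q2=[]
t=28-34: P2@Q1 runs 6, rem=4, quantum used, demote→Q2. Q0=[] Q1=[] Q2=[P2]
t=34-38: P2@Q2 runs 4, rem=0, completes. Q0=[] Q1=[] Q2=[]

Answer: P3,P1,P2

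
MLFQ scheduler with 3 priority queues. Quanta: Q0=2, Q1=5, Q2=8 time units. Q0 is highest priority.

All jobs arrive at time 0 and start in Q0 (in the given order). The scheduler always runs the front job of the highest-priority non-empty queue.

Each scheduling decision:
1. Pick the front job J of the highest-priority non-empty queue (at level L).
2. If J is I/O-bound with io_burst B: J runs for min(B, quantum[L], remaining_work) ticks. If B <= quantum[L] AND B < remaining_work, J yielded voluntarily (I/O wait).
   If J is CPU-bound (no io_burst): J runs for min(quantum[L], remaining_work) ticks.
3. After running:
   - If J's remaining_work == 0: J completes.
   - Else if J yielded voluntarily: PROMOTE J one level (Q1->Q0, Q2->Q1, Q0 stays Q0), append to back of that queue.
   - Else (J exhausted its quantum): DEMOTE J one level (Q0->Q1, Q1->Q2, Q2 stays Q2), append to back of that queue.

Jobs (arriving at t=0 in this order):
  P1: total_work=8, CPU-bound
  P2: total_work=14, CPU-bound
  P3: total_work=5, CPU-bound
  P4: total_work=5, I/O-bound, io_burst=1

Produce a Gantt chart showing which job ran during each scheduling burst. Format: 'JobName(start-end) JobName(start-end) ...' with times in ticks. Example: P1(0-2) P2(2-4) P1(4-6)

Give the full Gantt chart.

t=0-2: P1@Q0 runs 2, rem=6, quantum used, demote→Q1. Q0=[P2,P3,P4] Q1=[P1] Q2=[]
t=2-4: P2@Q0 runs 2, rem=12, quantum used, demote→Q1. Q0=[P3,P4] Q1=[P1,P2] Q2=[]
t=4-6: P3@Q0 runs 2, rem=3, quantum used, demote→Q1. Q0=[P4] Q1=[P1,P2,P3] Q2=[]
t=6-7: P4@Q0 runs 1, rem=4, I/O yield, promote→Q0. Q0=[P4] Q1=[P1,P2,P3] Q2=[]
t=7-8: P4@Q0 runs 1, rem=3, I/O yield, promote→Q0. Q0=[P4] Q1=[P1,P2,P3] Q2=[]
t=8-9: P4@Q0 runs 1, rem=2, I/O yield, promote→Q0. Q0=[P4] Q1=[P1,P2,P3] Q2=[]
t=9-10: P4@Q0 runs 1, rem=1, I/O yield, promote→Q0. Q0=[P4] Q1=[P1,P2,P3] Q2=[]
t=10-11: P4@Q0 runs 1, rem=0, completes. Q0=[] Q1=[P1,P2,P3] Q2=[]
t=11-16: P1@Q1 runs 5, rem=1, quantum used, demote→Q2. Q0=[] Q1=[P2,P3] Q2=[P1]
t=16-21: P2@Q1 runs 5, rem=7, quantum used, demote→Q2. Q0=[] Q1=[P3] Q2=[P1,P2]
t=21-24: P3@Q1 runs 3, rem=0, completes. Q0=[] Q1=[] Q2=[P1,P2]
t=24-25: P1@Q2 runs 1, rem=0, completes. Q0=[] Q1=[] Q2=[P2]
t=25-32: P2@Q2 runs 7, rem=0, completes. Q0=[] Q1=[] Q2=[]

Answer: P1(0-2) P2(2-4) P3(4-6) P4(6-7) P4(7-8) P4(8-9) P4(9-10) P4(10-11) P1(11-16) P2(16-21) P3(21-24) P1(24-25) P2(25-32)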